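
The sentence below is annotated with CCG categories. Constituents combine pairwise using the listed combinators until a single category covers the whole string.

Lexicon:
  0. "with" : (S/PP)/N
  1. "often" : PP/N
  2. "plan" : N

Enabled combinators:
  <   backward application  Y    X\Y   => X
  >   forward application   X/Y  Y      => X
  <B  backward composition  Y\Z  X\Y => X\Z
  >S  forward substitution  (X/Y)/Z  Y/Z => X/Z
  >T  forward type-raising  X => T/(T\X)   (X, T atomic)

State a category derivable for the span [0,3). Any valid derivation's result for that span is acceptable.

[0,3] S   >
  [0,2] S/N   >S
    [0,1] "with" : (S/PP)/N
    [1,2] "often" : PP/N
  [2,3] "plan" : N

S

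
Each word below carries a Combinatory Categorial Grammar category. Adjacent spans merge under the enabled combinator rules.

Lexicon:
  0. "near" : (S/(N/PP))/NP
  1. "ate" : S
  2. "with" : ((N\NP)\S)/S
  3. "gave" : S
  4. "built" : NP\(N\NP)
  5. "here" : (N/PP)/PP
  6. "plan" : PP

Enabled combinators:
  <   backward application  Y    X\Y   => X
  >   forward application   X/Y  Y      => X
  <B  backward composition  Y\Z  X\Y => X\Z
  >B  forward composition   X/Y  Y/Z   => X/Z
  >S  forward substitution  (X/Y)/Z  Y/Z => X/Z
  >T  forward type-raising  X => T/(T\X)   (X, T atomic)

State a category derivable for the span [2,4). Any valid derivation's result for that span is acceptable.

[0,7] S   >
  [0,5] S/(N/PP)   >
    [0,1] "near" : (S/(N/PP))/NP
    [1,5] NP   <
      [1,4] N\NP   <
        [1,2] "ate" : S
        [2,4] (N\NP)\S   >
          [2,3] "with" : ((N\NP)\S)/S
          [3,4] "gave" : S
      [4,5] "built" : NP\(N\NP)
  [5,7] N/PP   >
    [5,6] "here" : (N/PP)/PP
    [6,7] "plan" : PP

(N\NP)\S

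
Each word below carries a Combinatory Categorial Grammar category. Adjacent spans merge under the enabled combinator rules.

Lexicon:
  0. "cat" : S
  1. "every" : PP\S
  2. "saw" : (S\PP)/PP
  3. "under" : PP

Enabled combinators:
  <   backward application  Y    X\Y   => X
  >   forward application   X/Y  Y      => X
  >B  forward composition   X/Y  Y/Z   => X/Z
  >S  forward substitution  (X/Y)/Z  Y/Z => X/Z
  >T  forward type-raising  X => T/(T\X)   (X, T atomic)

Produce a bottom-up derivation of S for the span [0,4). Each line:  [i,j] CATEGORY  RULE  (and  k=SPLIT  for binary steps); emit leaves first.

[0,1] S  lex  "cat"
[0,1] PP/(PP\S)  >T
[1,2] PP\S  lex  "every"
[0,2] PP  >  k=1
[2,3] (S\PP)/PP  lex  "saw"
[3,4] PP  lex  "under"
[2,4] S\PP  >  k=3
[0,4] S  <  k=2

[0,4] S   <
  [0,2] PP   >
    [0,1] PP/(PP\S)   >T
      [0,1] "cat" : S
    [1,2] "every" : PP\S
  [2,4] S\PP   >
    [2,3] "saw" : (S\PP)/PP
    [3,4] "under" : PP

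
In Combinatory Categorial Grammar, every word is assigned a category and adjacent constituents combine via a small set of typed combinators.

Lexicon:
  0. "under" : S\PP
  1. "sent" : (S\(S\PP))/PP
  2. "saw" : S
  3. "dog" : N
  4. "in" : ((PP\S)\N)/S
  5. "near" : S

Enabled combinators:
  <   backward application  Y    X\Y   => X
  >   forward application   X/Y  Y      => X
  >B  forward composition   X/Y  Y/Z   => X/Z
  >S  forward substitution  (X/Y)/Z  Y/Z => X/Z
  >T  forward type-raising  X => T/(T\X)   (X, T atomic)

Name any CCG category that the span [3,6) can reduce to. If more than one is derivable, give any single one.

PP\S

[0,6] S   <
  [0,1] "under" : S\PP
  [1,6] S\(S\PP)   >
    [1,2] "sent" : (S\(S\PP))/PP
    [2,6] PP   >
      [2,3] PP/(PP\S)   >T
        [2,3] "saw" : S
      [3,6] PP\S   <
        [3,4] "dog" : N
        [4,6] (PP\S)\N   >
          [4,5] "in" : ((PP\S)\N)/S
          [5,6] "near" : S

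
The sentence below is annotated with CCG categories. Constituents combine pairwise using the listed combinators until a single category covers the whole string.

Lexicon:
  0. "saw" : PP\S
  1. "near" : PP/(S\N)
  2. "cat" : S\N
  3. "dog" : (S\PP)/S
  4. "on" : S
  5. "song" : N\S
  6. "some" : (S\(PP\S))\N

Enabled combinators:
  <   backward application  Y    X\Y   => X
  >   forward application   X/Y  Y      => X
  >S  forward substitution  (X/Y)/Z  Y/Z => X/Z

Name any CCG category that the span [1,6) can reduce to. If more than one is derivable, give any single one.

N

[0,7] S   <
  [0,1] "saw" : PP\S
  [1,7] S\(PP\S)   <
    [1,6] N   <
      [1,5] S   <
        [1,3] PP   >
          [1,2] "near" : PP/(S\N)
          [2,3] "cat" : S\N
        [3,5] S\PP   >
          [3,4] "dog" : (S\PP)/S
          [4,5] "on" : S
      [5,6] "song" : N\S
    [6,7] "some" : (S\(PP\S))\N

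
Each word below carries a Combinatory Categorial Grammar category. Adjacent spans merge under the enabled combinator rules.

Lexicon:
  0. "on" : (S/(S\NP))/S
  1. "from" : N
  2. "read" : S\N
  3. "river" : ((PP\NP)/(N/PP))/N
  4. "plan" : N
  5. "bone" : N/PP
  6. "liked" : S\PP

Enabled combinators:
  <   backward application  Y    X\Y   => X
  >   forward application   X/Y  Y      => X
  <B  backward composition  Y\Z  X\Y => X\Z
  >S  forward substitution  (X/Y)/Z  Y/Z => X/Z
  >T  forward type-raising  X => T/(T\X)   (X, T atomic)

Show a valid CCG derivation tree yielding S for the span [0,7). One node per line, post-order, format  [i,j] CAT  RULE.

[0,7] S   >
  [0,3] S/(S\NP)   >
    [0,1] "on" : (S/(S\NP))/S
    [1,3] S   <
      [1,2] "from" : N
      [2,3] "read" : S\N
  [3,7] S\NP   <B
    [3,6] PP\NP   >
      [3,5] (PP\NP)/(N/PP)   >
        [3,4] "river" : ((PP\NP)/(N/PP))/N
        [4,5] "plan" : N
      [5,6] "bone" : N/PP
    [6,7] "liked" : S\PP

[0,1] (S/(S\NP))/S  lex  "on"
[1,2] N  lex  "from"
[2,3] S\N  lex  "read"
[1,3] S  <  k=2
[0,3] S/(S\NP)  >  k=1
[3,4] ((PP\NP)/(N/PP))/N  lex  "river"
[4,5] N  lex  "plan"
[3,5] (PP\NP)/(N/PP)  >  k=4
[5,6] N/PP  lex  "bone"
[3,6] PP\NP  >  k=5
[6,7] S\PP  lex  "liked"
[3,7] S\NP  <B  k=6
[0,7] S  >  k=3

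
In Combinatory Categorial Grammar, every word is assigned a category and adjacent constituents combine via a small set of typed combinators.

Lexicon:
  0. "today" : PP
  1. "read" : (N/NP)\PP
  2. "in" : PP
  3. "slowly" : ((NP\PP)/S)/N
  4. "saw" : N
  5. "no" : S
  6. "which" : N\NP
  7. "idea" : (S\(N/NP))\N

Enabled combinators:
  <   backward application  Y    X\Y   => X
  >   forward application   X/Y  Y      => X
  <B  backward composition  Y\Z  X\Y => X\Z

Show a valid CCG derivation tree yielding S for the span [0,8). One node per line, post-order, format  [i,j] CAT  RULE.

[0,1] PP  lex  "today"
[1,2] (N/NP)\PP  lex  "read"
[0,2] N/NP  <  k=1
[2,3] PP  lex  "in"
[3,4] ((NP\PP)/S)/N  lex  "slowly"
[4,5] N  lex  "saw"
[3,5] (NP\PP)/S  >  k=4
[5,6] S  lex  "no"
[3,6] NP\PP  >  k=5
[6,7] N\NP  lex  "which"
[3,7] N\PP  <B  k=6
[2,7] N  <  k=3
[7,8] (S\(N/NP))\N  lex  "idea"
[2,8] S\(N/NP)  <  k=7
[0,8] S  <  k=2

[0,8] S   <
  [0,2] N/NP   <
    [0,1] "today" : PP
    [1,2] "read" : (N/NP)\PP
  [2,8] S\(N/NP)   <
    [2,7] N   <
      [2,3] "in" : PP
      [3,7] N\PP   <B
        [3,6] NP\PP   >
          [3,5] (NP\PP)/S   >
            [3,4] "slowly" : ((NP\PP)/S)/N
            [4,5] "saw" : N
          [5,6] "no" : S
        [6,7] "which" : N\NP
    [7,8] "idea" : (S\(N/NP))\N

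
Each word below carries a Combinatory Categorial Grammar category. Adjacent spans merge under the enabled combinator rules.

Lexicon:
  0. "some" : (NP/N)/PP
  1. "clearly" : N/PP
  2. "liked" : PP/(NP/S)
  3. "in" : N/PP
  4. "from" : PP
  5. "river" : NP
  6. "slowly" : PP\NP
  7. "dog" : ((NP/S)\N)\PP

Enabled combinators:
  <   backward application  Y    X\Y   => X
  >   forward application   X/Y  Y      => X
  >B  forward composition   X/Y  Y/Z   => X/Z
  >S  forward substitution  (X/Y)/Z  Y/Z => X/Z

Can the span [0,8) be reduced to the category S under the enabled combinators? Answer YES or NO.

(NP/N)/PP N/PP PP/(NP/S) N/PP PP NP PP\NP ((NP/S)\N)\PP
CKY chart[0,8] = {NP}; S ∉ chart

NO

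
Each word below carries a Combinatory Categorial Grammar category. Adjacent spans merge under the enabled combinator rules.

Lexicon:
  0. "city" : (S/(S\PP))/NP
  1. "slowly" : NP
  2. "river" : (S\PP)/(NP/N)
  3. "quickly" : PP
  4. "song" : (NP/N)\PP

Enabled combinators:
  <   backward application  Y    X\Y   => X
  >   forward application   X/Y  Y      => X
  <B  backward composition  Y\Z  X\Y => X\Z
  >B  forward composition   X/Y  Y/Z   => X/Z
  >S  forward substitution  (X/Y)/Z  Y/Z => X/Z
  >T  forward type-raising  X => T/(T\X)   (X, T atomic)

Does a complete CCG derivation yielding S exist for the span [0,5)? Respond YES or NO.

[0,5] S   >
  [0,2] S/(S\PP)   >
    [0,1] "city" : (S/(S\PP))/NP
    [1,2] "slowly" : NP
  [2,5] S\PP   >
    [2,3] "river" : (S\PP)/(NP/N)
    [3,5] NP/N   <
      [3,4] "quickly" : PP
      [4,5] "song" : (NP/N)\PP

YES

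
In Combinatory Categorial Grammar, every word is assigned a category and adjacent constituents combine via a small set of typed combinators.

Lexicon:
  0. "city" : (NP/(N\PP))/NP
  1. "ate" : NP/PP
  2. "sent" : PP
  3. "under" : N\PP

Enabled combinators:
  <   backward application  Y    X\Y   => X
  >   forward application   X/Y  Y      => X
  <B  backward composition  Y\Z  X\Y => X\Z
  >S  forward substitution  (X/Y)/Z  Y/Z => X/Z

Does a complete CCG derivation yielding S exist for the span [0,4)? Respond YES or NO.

NO

(NP/(N\PP))/NP NP/PP PP N\PP
CKY chart[0,4] = {NP}; S ∉ chart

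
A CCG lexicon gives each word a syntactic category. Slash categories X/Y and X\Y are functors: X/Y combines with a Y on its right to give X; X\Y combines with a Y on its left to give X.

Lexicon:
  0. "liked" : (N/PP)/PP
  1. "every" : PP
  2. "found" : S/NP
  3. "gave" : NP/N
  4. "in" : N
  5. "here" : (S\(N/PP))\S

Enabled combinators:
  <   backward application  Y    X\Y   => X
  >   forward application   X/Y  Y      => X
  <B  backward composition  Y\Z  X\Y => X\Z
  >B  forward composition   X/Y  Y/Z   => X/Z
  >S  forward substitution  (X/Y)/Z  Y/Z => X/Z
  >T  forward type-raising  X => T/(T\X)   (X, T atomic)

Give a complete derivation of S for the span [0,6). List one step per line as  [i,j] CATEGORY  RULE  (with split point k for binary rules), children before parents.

[0,1] (N/PP)/PP  lex  "liked"
[1,2] PP  lex  "every"
[0,2] N/PP  >  k=1
[2,3] S/NP  lex  "found"
[3,4] NP/N  lex  "gave"
[4,5] N  lex  "in"
[3,5] NP  >  k=4
[2,5] S  >  k=3
[5,6] (S\(N/PP))\S  lex  "here"
[2,6] S\(N/PP)  <  k=5
[0,6] S  <  k=2

[0,6] S   <
  [0,2] N/PP   >
    [0,1] "liked" : (N/PP)/PP
    [1,2] "every" : PP
  [2,6] S\(N/PP)   <
    [2,5] S   >
      [2,3] "found" : S/NP
      [3,5] NP   >
        [3,4] "gave" : NP/N
        [4,5] "in" : N
    [5,6] "here" : (S\(N/PP))\S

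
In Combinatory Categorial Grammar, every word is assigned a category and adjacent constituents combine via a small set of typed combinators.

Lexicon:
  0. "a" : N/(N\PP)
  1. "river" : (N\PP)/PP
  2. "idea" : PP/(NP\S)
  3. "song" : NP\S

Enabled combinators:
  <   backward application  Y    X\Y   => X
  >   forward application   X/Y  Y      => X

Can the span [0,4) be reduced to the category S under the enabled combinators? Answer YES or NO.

NO

N/(N\PP) (N\PP)/PP PP/(NP\S) NP\S
CKY chart[0,4] = {N}; S ∉ chart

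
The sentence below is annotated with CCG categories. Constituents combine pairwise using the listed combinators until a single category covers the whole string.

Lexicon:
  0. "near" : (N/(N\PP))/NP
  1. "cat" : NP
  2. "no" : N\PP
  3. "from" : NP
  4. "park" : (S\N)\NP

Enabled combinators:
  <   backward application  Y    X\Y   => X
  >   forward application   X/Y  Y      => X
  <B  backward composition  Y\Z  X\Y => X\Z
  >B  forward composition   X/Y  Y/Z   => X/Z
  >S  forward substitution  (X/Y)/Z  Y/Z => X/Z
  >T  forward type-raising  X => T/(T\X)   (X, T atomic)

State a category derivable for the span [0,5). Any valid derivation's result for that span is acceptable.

[0,5] S   <
  [0,3] N   >
    [0,2] N/(N\PP)   >
      [0,1] "near" : (N/(N\PP))/NP
      [1,2] "cat" : NP
    [2,3] "no" : N\PP
  [3,5] S\N   <
    [3,4] "from" : NP
    [4,5] "park" : (S\N)\NP

S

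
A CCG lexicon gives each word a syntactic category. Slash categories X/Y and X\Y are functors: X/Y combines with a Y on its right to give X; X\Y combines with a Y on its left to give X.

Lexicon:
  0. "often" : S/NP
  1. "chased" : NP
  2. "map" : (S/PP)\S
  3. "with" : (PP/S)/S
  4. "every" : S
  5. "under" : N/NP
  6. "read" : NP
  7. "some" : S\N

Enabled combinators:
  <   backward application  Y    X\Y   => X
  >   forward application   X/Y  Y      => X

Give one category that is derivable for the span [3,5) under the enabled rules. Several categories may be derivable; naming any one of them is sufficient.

PP/S

[0,8] S   >
  [0,3] S/PP   <
    [0,2] S   >
      [0,1] "often" : S/NP
      [1,2] "chased" : NP
    [2,3] "map" : (S/PP)\S
  [3,8] PP   >
    [3,5] PP/S   >
      [3,4] "with" : (PP/S)/S
      [4,5] "every" : S
    [5,8] S   <
      [5,7] N   >
        [5,6] "under" : N/NP
        [6,7] "read" : NP
      [7,8] "some" : S\N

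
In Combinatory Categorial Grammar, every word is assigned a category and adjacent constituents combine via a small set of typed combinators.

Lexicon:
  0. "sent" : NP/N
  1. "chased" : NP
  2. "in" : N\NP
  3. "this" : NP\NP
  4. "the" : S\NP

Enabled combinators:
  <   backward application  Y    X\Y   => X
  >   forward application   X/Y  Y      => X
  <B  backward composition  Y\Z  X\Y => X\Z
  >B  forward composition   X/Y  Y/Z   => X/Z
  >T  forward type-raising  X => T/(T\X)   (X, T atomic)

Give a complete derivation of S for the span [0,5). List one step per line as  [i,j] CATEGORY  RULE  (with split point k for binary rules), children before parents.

[0,1] NP/N  lex  "sent"
[1,2] NP  lex  "chased"
[2,3] N\NP  lex  "in"
[1,3] N  <  k=2
[0,3] NP  >  k=1
[3,4] NP\NP  lex  "this"
[4,5] S\NP  lex  "the"
[3,5] S\NP  <B  k=4
[0,5] S  <  k=3

[0,5] S   <
  [0,3] NP   >
    [0,1] "sent" : NP/N
    [1,3] N   <
      [1,2] "chased" : NP
      [2,3] "in" : N\NP
  [3,5] S\NP   <B
    [3,4] "this" : NP\NP
    [4,5] "the" : S\NP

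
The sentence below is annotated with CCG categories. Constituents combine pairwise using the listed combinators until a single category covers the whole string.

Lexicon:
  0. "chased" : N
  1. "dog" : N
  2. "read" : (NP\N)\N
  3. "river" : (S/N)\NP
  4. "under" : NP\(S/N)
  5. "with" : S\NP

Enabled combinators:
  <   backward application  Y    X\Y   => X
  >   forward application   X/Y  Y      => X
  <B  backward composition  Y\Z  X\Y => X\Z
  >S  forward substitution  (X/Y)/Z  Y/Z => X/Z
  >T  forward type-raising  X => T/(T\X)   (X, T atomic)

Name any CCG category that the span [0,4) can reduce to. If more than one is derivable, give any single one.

[0,6] S   <
  [0,5] NP   <
    [0,4] S/N   <
      [0,3] NP   <
        [0,1] "chased" : N
        [1,3] NP\N   <
          [1,2] "dog" : N
          [2,3] "read" : (NP\N)\N
      [3,4] "river" : (S/N)\NP
    [4,5] "under" : NP\(S/N)
  [5,6] "with" : S\NP

S/N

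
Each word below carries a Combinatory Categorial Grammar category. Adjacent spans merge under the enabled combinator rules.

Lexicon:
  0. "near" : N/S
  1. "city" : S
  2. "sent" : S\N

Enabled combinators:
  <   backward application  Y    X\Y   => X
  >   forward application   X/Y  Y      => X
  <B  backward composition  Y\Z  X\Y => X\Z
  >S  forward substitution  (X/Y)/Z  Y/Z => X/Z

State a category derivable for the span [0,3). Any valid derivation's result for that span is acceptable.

[0,3] S   <
  [0,2] N   >
    [0,1] "near" : N/S
    [1,2] "city" : S
  [2,3] "sent" : S\N

S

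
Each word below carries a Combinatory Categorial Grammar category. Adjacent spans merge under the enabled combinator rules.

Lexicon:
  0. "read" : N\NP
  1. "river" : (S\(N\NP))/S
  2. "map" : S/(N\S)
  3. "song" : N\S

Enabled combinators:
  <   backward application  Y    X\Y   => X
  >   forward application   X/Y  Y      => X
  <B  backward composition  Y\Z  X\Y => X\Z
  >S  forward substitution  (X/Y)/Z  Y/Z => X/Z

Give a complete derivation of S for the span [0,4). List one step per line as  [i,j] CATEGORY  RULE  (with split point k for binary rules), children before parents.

[0,1] N\NP  lex  "read"
[1,2] (S\(N\NP))/S  lex  "river"
[2,3] S/(N\S)  lex  "map"
[3,4] N\S  lex  "song"
[2,4] S  >  k=3
[1,4] S\(N\NP)  >  k=2
[0,4] S  <  k=1

[0,4] S   <
  [0,1] "read" : N\NP
  [1,4] S\(N\NP)   >
    [1,2] "river" : (S\(N\NP))/S
    [2,4] S   >
      [2,3] "map" : S/(N\S)
      [3,4] "song" : N\S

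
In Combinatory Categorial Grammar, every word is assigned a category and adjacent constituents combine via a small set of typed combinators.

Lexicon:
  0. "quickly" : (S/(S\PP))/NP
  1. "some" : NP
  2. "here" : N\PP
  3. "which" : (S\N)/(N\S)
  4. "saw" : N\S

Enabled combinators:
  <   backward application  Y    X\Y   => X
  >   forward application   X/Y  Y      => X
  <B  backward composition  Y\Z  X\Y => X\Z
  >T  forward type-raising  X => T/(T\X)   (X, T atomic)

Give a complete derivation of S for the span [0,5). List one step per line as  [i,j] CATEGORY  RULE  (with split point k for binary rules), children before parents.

[0,5] S   >
  [0,2] S/(S\PP)   >
    [0,1] "quickly" : (S/(S\PP))/NP
    [1,2] "some" : NP
  [2,5] S\PP   <B
    [2,3] "here" : N\PP
    [3,5] S\N   >
      [3,4] "which" : (S\N)/(N\S)
      [4,5] "saw" : N\S

[0,1] (S/(S\PP))/NP  lex  "quickly"
[1,2] NP  lex  "some"
[0,2] S/(S\PP)  >  k=1
[2,3] N\PP  lex  "here"
[3,4] (S\N)/(N\S)  lex  "which"
[4,5] N\S  lex  "saw"
[3,5] S\N  >  k=4
[2,5] S\PP  <B  k=3
[0,5] S  >  k=2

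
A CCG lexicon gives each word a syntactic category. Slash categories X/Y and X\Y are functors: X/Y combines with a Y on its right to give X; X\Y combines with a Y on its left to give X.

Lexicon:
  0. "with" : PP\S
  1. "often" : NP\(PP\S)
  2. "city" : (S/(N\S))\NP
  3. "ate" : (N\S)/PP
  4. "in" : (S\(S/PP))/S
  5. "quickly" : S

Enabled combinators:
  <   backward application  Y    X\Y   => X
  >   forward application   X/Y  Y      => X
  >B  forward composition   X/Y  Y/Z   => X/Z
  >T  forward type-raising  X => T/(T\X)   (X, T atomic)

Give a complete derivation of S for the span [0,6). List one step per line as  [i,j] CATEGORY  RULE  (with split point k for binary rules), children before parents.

[0,6] S   <
  [0,4] S/PP   >B
    [0,3] S/(N\S)   <
      [0,2] NP   <
        [0,1] "with" : PP\S
        [1,2] "often" : NP\(PP\S)
      [2,3] "city" : (S/(N\S))\NP
    [3,4] "ate" : (N\S)/PP
  [4,6] S\(S/PP)   >
    [4,5] "in" : (S\(S/PP))/S
    [5,6] "quickly" : S

[0,1] PP\S  lex  "with"
[1,2] NP\(PP\S)  lex  "often"
[0,2] NP  <  k=1
[2,3] (S/(N\S))\NP  lex  "city"
[0,3] S/(N\S)  <  k=2
[3,4] (N\S)/PP  lex  "ate"
[0,4] S/PP  >B  k=3
[4,5] (S\(S/PP))/S  lex  "in"
[5,6] S  lex  "quickly"
[4,6] S\(S/PP)  >  k=5
[0,6] S  <  k=4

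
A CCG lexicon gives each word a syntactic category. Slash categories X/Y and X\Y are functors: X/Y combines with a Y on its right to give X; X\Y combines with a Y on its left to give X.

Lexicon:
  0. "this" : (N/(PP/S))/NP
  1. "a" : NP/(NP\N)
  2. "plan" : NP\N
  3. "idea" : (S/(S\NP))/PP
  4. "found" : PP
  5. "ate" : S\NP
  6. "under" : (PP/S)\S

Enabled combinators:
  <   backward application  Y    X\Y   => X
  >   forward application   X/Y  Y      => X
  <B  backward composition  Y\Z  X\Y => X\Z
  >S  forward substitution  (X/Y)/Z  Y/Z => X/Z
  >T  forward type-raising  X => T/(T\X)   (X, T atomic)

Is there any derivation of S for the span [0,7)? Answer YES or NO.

(N/(PP/S))/NP NP/(NP\N) NP\N (S/(S\NP))/PP PP S\NP (PP/S)\S
CKY chart[0,7] = {N, N/(N\N), NP/(NP\N), PP/(PP\N), S/(S\N)}; S ∉ chart

NO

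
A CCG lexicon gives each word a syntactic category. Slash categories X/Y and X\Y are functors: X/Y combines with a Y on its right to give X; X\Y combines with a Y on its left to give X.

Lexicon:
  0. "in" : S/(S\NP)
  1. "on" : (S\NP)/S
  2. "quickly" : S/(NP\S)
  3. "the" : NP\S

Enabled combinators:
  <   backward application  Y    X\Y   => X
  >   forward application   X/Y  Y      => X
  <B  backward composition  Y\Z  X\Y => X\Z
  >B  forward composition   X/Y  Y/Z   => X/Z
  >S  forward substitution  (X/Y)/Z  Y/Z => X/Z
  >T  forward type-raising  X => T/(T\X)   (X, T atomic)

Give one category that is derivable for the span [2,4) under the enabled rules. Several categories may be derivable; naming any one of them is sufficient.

S

[0,4] S   >
  [0,1] "in" : S/(S\NP)
  [1,4] S\NP   >
    [1,2] "on" : (S\NP)/S
    [2,4] S   >
      [2,3] "quickly" : S/(NP\S)
      [3,4] "the" : NP\S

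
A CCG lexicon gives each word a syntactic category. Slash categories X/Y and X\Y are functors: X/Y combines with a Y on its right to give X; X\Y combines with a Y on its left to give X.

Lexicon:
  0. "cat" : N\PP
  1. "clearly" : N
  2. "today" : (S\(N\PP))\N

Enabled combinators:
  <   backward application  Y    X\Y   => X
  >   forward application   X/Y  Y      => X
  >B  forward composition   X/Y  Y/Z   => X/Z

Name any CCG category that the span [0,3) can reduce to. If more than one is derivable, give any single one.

[0,3] S   <
  [0,1] "cat" : N\PP
  [1,3] S\(N\PP)   <
    [1,2] "clearly" : N
    [2,3] "today" : (S\(N\PP))\N

S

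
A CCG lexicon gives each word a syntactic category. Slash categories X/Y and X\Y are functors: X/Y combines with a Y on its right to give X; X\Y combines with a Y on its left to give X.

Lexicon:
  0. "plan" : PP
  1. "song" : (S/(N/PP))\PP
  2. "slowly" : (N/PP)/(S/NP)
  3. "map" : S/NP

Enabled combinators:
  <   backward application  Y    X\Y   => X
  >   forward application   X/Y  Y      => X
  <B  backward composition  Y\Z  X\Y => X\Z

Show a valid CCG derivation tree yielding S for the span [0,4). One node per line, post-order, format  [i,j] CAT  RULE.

[0,1] PP  lex  "plan"
[1,2] (S/(N/PP))\PP  lex  "song"
[0,2] S/(N/PP)  <  k=1
[2,3] (N/PP)/(S/NP)  lex  "slowly"
[3,4] S/NP  lex  "map"
[2,4] N/PP  >  k=3
[0,4] S  >  k=2

[0,4] S   >
  [0,2] S/(N/PP)   <
    [0,1] "plan" : PP
    [1,2] "song" : (S/(N/PP))\PP
  [2,4] N/PP   >
    [2,3] "slowly" : (N/PP)/(S/NP)
    [3,4] "map" : S/NP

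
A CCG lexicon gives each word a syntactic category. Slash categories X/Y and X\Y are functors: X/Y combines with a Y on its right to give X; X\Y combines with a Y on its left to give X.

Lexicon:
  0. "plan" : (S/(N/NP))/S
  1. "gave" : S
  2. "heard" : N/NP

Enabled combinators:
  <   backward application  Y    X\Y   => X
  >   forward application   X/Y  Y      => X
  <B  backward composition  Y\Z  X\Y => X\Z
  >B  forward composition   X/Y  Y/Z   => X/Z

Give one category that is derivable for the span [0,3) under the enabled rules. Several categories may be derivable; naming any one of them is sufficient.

[0,3] S   >
  [0,2] S/(N/NP)   >
    [0,1] "plan" : (S/(N/NP))/S
    [1,2] "gave" : S
  [2,3] "heard" : N/NP

S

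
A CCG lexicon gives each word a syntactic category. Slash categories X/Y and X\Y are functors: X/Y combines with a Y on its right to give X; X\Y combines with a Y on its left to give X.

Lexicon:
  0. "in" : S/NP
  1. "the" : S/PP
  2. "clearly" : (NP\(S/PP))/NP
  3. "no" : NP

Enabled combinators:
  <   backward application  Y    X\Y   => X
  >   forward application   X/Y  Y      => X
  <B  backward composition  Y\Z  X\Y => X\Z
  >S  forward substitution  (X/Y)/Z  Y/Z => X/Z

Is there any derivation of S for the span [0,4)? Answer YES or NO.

[0,4] S   >
  [0,1] "in" : S/NP
  [1,4] NP   <
    [1,2] "the" : S/PP
    [2,4] NP\(S/PP)   >
      [2,3] "clearly" : (NP\(S/PP))/NP
      [3,4] "no" : NP

YES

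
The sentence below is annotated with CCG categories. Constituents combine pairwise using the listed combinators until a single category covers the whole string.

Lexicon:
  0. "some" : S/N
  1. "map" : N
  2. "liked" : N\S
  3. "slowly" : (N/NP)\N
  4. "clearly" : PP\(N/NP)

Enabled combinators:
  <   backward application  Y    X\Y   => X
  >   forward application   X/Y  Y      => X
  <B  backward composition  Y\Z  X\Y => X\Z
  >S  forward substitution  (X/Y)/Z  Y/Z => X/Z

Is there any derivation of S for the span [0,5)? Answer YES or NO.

NO

S/N N N\S (N/NP)\N PP\(N/NP)
CKY chart[0,5] = {PP}; S ∉ chart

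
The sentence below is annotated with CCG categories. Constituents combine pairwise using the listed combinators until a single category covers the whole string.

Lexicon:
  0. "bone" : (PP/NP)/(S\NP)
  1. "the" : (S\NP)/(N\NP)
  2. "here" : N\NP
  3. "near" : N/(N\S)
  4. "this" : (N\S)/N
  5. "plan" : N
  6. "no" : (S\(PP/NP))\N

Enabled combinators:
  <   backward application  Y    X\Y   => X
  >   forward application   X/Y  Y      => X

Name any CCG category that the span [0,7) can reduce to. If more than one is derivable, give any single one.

[0,7] S   <
  [0,3] PP/NP   >
    [0,1] "bone" : (PP/NP)/(S\NP)
    [1,3] S\NP   >
      [1,2] "the" : (S\NP)/(N\NP)
      [2,3] "here" : N\NP
  [3,7] S\(PP/NP)   <
    [3,6] N   >
      [3,4] "near" : N/(N\S)
      [4,6] N\S   >
        [4,5] "this" : (N\S)/N
        [5,6] "plan" : N
    [6,7] "no" : (S\(PP/NP))\N

S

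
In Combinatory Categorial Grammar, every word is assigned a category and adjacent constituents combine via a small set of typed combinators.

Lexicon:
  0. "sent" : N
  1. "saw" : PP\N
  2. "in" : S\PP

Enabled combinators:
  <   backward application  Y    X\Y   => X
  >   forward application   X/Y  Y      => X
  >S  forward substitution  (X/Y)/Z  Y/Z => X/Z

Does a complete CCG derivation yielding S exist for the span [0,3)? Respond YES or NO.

YES

[0,3] S   <
  [0,2] PP   <
    [0,1] "sent" : N
    [1,2] "saw" : PP\N
  [2,3] "in" : S\PP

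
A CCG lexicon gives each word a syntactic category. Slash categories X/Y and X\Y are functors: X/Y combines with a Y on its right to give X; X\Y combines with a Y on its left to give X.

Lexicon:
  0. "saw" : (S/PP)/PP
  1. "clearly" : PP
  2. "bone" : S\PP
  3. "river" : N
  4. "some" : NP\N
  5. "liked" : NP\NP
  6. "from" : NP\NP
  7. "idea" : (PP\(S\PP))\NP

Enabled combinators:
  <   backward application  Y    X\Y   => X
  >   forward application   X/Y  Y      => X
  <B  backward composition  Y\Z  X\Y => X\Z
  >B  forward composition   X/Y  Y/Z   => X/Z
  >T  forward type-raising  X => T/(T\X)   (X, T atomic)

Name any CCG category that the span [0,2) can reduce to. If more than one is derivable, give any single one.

S/PP

[0,8] S   >
  [0,2] S/PP   >
    [0,1] "saw" : (S/PP)/PP
    [1,2] "clearly" : PP
  [2,8] PP   <
    [2,3] "bone" : S\PP
    [3,8] PP\(S\PP)   <
      [3,7] NP   <
        [3,4] "river" : N
        [4,7] NP\N   <B
          [4,5] "some" : NP\N
          [5,7] NP\NP   <B
            [5,6] "liked" : NP\NP
            [6,7] "from" : NP\NP
      [7,8] "idea" : (PP\(S\PP))\NP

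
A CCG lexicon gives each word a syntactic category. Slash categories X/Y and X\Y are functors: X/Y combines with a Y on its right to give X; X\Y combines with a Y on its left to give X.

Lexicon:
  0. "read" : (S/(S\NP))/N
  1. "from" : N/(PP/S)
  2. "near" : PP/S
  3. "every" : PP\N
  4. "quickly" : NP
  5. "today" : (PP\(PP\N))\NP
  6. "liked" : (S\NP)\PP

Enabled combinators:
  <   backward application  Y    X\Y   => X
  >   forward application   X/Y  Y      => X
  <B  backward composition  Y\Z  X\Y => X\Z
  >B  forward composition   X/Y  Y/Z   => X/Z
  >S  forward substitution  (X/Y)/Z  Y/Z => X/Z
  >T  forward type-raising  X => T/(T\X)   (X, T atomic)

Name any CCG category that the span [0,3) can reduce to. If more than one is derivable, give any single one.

S/(S\NP)

[0,7] S   >
  [0,3] S/(S\NP)   >
    [0,1] "read" : (S/(S\NP))/N
    [1,3] N   >
      [1,2] "from" : N/(PP/S)
      [2,3] "near" : PP/S
  [3,7] S\NP   <
    [3,6] PP   <
      [3,4] "every" : PP\N
      [4,6] PP\(PP\N)   <
        [4,5] "quickly" : NP
        [5,6] "today" : (PP\(PP\N))\NP
    [6,7] "liked" : (S\NP)\PP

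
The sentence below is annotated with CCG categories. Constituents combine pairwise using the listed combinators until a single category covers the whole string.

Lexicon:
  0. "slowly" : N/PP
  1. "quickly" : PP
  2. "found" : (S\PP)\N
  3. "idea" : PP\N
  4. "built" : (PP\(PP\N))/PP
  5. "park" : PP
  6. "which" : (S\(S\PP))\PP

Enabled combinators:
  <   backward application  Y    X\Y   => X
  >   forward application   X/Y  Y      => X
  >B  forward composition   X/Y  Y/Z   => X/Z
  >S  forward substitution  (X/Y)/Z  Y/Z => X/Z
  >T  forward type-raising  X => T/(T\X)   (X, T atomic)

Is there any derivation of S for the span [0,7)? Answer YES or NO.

[0,7] S   <
  [0,3] S\PP   <
    [0,2] N   >
      [0,1] "slowly" : N/PP
      [1,2] "quickly" : PP
    [2,3] "found" : (S\PP)\N
  [3,7] S\(S\PP)   <
    [3,6] PP   <
      [3,4] "idea" : PP\N
      [4,6] PP\(PP\N)   >
        [4,5] "built" : (PP\(PP\N))/PP
        [5,6] "park" : PP
    [6,7] "which" : (S\(S\PP))\PP

YES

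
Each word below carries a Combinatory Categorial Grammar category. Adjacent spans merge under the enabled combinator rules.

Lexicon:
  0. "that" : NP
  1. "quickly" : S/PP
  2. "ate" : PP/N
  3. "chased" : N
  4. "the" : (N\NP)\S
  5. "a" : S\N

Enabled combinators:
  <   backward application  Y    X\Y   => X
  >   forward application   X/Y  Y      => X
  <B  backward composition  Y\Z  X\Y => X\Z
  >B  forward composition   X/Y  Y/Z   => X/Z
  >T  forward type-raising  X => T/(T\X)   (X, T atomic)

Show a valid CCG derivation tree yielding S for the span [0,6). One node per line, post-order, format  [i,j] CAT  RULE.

[0,1] NP  lex  "that"
[1,2] S/PP  lex  "quickly"
[2,3] PP/N  lex  "ate"
[3,4] N  lex  "chased"
[2,4] PP  >  k=3
[1,4] S  >  k=2
[4,5] (N\NP)\S  lex  "the"
[1,5] N\NP  <  k=4
[5,6] S\N  lex  "a"
[1,6] S\NP  <B  k=5
[0,6] S  <  k=1

[0,6] S   <
  [0,1] "that" : NP
  [1,6] S\NP   <B
    [1,5] N\NP   <
      [1,4] S   >
        [1,2] "quickly" : S/PP
        [2,4] PP   >
          [2,3] "ate" : PP/N
          [3,4] "chased" : N
      [4,5] "the" : (N\NP)\S
    [5,6] "a" : S\N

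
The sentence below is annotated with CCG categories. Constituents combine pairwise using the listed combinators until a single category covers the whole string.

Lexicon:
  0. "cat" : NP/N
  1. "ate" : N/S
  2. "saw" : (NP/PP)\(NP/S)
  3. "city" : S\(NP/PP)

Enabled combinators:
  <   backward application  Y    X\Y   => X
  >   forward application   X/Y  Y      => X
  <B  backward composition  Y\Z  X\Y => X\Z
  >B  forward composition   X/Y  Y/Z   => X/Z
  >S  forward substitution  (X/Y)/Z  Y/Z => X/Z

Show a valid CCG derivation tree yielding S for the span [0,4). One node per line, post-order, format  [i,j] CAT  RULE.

[0,1] NP/N  lex  "cat"
[1,2] N/S  lex  "ate"
[0,2] NP/S  >B  k=1
[2,3] (NP/PP)\(NP/S)  lex  "saw"
[0,3] NP/PP  <  k=2
[3,4] S\(NP/PP)  lex  "city"
[0,4] S  <  k=3

[0,4] S   <
  [0,3] NP/PP   <
    [0,2] NP/S   >B
      [0,1] "cat" : NP/N
      [1,2] "ate" : N/S
    [2,3] "saw" : (NP/PP)\(NP/S)
  [3,4] "city" : S\(NP/PP)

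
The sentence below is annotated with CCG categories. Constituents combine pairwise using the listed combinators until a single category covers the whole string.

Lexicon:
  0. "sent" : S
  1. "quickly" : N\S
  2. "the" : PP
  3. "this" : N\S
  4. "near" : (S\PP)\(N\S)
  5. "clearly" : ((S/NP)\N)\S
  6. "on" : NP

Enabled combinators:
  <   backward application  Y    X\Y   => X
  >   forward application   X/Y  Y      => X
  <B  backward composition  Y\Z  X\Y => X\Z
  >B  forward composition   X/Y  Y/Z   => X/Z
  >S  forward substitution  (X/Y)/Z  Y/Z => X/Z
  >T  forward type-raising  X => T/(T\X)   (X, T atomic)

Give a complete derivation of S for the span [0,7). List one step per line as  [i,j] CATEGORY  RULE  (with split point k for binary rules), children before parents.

[0,7] S   >
  [0,6] S/NP   <
    [0,2] N   <
      [0,1] "sent" : S
      [1,2] "quickly" : N\S
    [2,6] (S/NP)\N   <
      [2,5] S   >
        [2,3] S/(S\PP)   >T
          [2,3] "the" : PP
        [3,5] S\PP   <
          [3,4] "this" : N\S
          [4,5] "near" : (S\PP)\(N\S)
      [5,6] "clearly" : ((S/NP)\N)\S
  [6,7] "on" : NP

[0,1] S  lex  "sent"
[1,2] N\S  lex  "quickly"
[0,2] N  <  k=1
[2,3] PP  lex  "the"
[2,3] S/(S\PP)  >T
[3,4] N\S  lex  "this"
[4,5] (S\PP)\(N\S)  lex  "near"
[3,5] S\PP  <  k=4
[2,5] S  >  k=3
[5,6] ((S/NP)\N)\S  lex  "clearly"
[2,6] (S/NP)\N  <  k=5
[0,6] S/NP  <  k=2
[6,7] NP  lex  "on"
[0,7] S  >  k=6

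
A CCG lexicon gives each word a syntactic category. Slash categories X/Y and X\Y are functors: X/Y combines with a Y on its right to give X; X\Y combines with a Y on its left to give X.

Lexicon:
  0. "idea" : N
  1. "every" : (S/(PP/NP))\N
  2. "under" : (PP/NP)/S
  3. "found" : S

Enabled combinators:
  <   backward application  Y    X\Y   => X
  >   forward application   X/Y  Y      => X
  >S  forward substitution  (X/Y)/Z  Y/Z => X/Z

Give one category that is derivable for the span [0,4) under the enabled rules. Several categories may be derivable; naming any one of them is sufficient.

[0,4] S   >
  [0,2] S/(PP/NP)   <
    [0,1] "idea" : N
    [1,2] "every" : (S/(PP/NP))\N
  [2,4] PP/NP   >
    [2,3] "under" : (PP/NP)/S
    [3,4] "found" : S

S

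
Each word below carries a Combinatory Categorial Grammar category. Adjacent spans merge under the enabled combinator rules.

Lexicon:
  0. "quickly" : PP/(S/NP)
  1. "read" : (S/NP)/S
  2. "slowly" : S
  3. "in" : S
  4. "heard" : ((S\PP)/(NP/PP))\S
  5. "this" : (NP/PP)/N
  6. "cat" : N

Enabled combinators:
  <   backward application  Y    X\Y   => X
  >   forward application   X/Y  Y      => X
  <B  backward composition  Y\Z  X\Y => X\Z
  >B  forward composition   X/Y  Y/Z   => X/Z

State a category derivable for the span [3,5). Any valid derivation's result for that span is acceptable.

(S\PP)/(NP/PP)

[0,7] S   <
  [0,3] PP   >
    [0,1] "quickly" : PP/(S/NP)
    [1,3] S/NP   >
      [1,2] "read" : (S/NP)/S
      [2,3] "slowly" : S
  [3,7] S\PP   >
    [3,5] (S\PP)/(NP/PP)   <
      [3,4] "in" : S
      [4,5] "heard" : ((S\PP)/(NP/PP))\S
    [5,7] NP/PP   >
      [5,6] "this" : (NP/PP)/N
      [6,7] "cat" : N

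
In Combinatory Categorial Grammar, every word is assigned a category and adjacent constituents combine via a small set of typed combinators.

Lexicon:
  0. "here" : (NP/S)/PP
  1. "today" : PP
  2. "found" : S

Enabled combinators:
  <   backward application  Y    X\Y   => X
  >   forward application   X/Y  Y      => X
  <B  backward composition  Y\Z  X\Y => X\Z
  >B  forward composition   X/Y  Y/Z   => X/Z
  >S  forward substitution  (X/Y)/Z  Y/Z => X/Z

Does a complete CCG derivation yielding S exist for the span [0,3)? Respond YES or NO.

NO

(NP/S)/PP PP S
CKY chart[0,3] = {NP}; S ∉ chart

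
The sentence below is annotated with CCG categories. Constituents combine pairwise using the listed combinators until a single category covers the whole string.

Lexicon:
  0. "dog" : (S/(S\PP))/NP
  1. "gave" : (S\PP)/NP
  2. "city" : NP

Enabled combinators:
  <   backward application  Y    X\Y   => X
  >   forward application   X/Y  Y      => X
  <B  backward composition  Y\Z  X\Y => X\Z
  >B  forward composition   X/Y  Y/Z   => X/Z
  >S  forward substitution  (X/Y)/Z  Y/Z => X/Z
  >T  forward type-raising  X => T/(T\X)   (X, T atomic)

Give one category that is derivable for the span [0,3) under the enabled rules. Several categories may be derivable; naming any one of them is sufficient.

S

[0,3] S   >
  [0,2] S/NP   >S
    [0,1] "dog" : (S/(S\PP))/NP
    [1,2] "gave" : (S\PP)/NP
  [2,3] "city" : NP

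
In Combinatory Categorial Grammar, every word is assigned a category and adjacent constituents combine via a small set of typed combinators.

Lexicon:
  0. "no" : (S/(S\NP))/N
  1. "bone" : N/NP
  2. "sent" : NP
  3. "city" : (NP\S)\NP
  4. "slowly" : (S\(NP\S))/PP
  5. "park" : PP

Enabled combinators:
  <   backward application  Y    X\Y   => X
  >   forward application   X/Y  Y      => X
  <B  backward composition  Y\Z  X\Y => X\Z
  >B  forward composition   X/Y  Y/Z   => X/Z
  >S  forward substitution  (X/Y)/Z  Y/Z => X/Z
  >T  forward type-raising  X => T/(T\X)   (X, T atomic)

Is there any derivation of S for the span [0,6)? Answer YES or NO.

YES

[0,6] S   >
  [0,3] S/(S\NP)   >
    [0,1] "no" : (S/(S\NP))/N
    [1,3] N   >
      [1,2] "bone" : N/NP
      [2,3] "sent" : NP
  [3,6] S\NP   <B
    [3,4] "city" : (NP\S)\NP
    [4,6] S\(NP\S)   >
      [4,5] "slowly" : (S\(NP\S))/PP
      [5,6] "park" : PP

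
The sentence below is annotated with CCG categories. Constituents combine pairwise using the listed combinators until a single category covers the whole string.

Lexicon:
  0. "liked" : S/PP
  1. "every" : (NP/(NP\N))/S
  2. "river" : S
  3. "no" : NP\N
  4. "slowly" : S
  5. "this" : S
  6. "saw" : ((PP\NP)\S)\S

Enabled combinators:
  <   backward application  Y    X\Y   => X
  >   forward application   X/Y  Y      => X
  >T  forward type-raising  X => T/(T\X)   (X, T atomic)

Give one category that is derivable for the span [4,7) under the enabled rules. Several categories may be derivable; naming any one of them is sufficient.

[0,7] S   >
  [0,1] "liked" : S/PP
  [1,7] PP   <
    [1,4] NP   >
      [1,3] NP/(NP\N)   >
        [1,2] "every" : (NP/(NP\N))/S
        [2,3] "river" : S
      [3,4] "no" : NP\N
    [4,7] PP\NP   <
      [4,5] "slowly" : S
      [5,7] (PP\NP)\S   <
        [5,6] "this" : S
        [6,7] "saw" : ((PP\NP)\S)\S

PP\NP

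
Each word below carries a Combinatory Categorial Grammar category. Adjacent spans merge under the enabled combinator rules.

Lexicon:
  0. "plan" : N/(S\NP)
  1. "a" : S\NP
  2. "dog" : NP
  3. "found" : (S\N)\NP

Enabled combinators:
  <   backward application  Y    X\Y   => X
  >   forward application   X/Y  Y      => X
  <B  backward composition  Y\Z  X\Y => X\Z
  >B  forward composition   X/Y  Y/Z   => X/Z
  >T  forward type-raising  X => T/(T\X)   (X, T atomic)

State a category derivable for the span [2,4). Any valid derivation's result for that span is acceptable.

[0,4] S   <
  [0,2] N   >
    [0,1] "plan" : N/(S\NP)
    [1,2] "a" : S\NP
  [2,4] S\N   <
    [2,3] "dog" : NP
    [3,4] "found" : (S\N)\NP

S\N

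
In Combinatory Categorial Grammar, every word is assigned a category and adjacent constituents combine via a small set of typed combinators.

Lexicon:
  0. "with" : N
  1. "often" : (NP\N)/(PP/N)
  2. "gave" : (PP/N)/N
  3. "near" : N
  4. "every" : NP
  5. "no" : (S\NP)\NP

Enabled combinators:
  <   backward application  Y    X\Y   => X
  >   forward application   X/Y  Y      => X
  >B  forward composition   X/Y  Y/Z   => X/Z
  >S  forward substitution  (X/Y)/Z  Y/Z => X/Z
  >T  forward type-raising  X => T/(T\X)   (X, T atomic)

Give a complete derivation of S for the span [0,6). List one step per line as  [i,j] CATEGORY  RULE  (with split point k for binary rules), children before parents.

[0,6] S   <
  [0,4] NP   <
    [0,1] "with" : N
    [1,4] NP\N   >
      [1,2] "often" : (NP\N)/(PP/N)
      [2,4] PP/N   >
        [2,3] "gave" : (PP/N)/N
        [3,4] "near" : N
  [4,6] S\NP   <
    [4,5] "every" : NP
    [5,6] "no" : (S\NP)\NP

[0,1] N  lex  "with"
[1,2] (NP\N)/(PP/N)  lex  "often"
[2,3] (PP/N)/N  lex  "gave"
[3,4] N  lex  "near"
[2,4] PP/N  >  k=3
[1,4] NP\N  >  k=2
[0,4] NP  <  k=1
[4,5] NP  lex  "every"
[5,6] (S\NP)\NP  lex  "no"
[4,6] S\NP  <  k=5
[0,6] S  <  k=4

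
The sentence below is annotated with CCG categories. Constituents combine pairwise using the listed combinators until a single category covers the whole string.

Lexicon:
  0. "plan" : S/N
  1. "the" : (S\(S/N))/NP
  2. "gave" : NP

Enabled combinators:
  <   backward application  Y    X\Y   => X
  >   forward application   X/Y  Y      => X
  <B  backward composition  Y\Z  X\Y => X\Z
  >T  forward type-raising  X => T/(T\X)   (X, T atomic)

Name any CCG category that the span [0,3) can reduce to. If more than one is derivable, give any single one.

[0,3] S   <
  [0,1] "plan" : S/N
  [1,3] S\(S/N)   >
    [1,2] "the" : (S\(S/N))/NP
    [2,3] "gave" : NP

S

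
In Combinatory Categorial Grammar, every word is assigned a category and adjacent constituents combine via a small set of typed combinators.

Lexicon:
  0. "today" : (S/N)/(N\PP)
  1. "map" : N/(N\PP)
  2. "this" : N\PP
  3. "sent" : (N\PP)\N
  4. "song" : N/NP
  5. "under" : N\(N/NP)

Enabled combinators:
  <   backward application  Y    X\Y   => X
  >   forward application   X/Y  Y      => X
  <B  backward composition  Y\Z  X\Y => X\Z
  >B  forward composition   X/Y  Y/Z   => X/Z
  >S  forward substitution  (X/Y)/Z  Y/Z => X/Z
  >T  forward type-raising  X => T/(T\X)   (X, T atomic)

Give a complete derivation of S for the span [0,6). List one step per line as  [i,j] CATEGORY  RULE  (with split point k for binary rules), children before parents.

[0,1] (S/N)/(N\PP)  lex  "today"
[1,2] N/(N\PP)  lex  "map"
[2,3] N\PP  lex  "this"
[1,3] N  >  k=2
[3,4] (N\PP)\N  lex  "sent"
[1,4] N\PP  <  k=3
[0,4] S/N  >  k=1
[4,5] N/NP  lex  "song"
[5,6] N\(N/NP)  lex  "under"
[4,6] N  <  k=5
[0,6] S  >  k=4

[0,6] S   >
  [0,4] S/N   >
    [0,1] "today" : (S/N)/(N\PP)
    [1,4] N\PP   <
      [1,3] N   >
        [1,2] "map" : N/(N\PP)
        [2,3] "this" : N\PP
      [3,4] "sent" : (N\PP)\N
  [4,6] N   <
    [4,5] "song" : N/NP
    [5,6] "under" : N\(N/NP)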